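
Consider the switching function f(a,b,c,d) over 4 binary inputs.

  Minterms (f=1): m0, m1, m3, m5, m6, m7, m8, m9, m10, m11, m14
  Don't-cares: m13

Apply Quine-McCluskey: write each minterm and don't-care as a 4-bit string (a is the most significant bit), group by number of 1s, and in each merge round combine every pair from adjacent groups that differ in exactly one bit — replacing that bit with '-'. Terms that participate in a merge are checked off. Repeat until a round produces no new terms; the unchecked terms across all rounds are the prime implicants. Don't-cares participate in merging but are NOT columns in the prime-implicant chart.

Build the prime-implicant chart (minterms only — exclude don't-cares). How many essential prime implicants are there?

[col 0] 0000*, 0001*, 0011*, 0101*, 0110*, 0111*, 1000*, 1001*, 1010*, 1011*, 1101*, 1110*
[col 1] -000*, -001*, -011*, -101*, -110, 0-01*, 0-11*, 00-1*, 000-*, 01-1*, 011-, 1-01*, 1-10, 10-0*, 10-1*, 100-*, 101-*
[col 2] --01, -0-1, -00-, 0--1, 10--
Prime implicants: --01, -0-1, -00-, -110, 0--1, 011-, 1-10, 10--
PI chart (minterm → PIs covering it):
  0 | -00-  (sole → essential)
  1 | --01,-0-1,-00-,0--1
  3 | -0-1,0--1
  5 | --01,0--1
  6 | -110,011-
  7 | 0--1,011-
  8 | -00-,10--
  9 | --01,-0-1,-00-,10--
  10 | 1-10,10--
  11 | -0-1,10--
  14 | -110,1-10
Essential prime implicants: -00-

1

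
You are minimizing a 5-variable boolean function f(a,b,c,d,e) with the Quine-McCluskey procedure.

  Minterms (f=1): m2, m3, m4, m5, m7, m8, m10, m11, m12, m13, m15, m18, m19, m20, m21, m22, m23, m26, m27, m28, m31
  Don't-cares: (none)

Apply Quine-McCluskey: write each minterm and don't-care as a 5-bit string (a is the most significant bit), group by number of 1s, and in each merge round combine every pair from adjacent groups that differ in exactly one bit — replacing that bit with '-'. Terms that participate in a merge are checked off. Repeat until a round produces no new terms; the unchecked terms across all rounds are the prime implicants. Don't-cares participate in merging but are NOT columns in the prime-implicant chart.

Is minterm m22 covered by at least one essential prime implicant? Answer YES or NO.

NO

Round 0: 00010✓ 00011✓ 00100✓ 00101✓ 00111✓ 01000✓ 01010✓ 01011✓ 01100✓ 01101✓ 01111✓ 10010✓ 10011✓ 10100✓ 10101✓ 10110✓ 10111✓ 11010✓ 11011✓ 11100✓ 11111✓
Round 1: -0010✓ -0011✓ -0100✓ -0101✓ -0111✓ -1010✓ -1011✓ -1100✓ -1111✓ 0-010✓ 0-011✓ 0-100✓ 0-101✓ 0-111✓ 00-11✓ 0001-✓ 001-1✓ 0010-✓ 01-00 01-11✓ 010-0 0101-✓ 011-1✓ 0110-✓ 1-010✓ 1-011✓ 1-100✓ 1-111✓ 10-10✓ 10-11✓ 1001-✓ 101-0✓ 101-1✓ 1010-✓ 1011-✓ 11-11✓ 1101-✓
Round 2: --010✓ --011✓ --100 --111✓ -0-11✓ -001-✓ -01-1 -010- -1-11✓ -101-✓ 0--11✓ 0-01-✓ 0-1-1 0-10- 1--11✓ 1-01-✓ 10-1- 101--
Round 3: ---11 --01-
PIs = {---11, --01-, --100, -01-1, -010-, 0-1-1, 0-10-, 01-00, 010-0, 10-1-, 101--}
Coverage chart:
  m2: --01- ←essential
  m3: ---11,--01-
  m4: --100,-010-,0-10-
  m5: -01-1,-010-,0-1-1,0-10-
  m7: ---11,-01-1,0-1-1
  m8: 01-00,010-0
  m10: --01-,010-0
  m11: ---11,--01-
  m12: --100,0-10-,01-00
  m13: 0-1-1,0-10-
  m15: ---11,0-1-1
  m18: --01-,10-1-
  m19: ---11,--01-,10-1-
  m20: --100,-010-,101--
  m21: -01-1,-010-,101--
  m22: 10-1-,101--
  m23: ---11,-01-1,10-1-,101--
  m26: --01- ←essential
  m27: ---11,--01-
  m28: --100 ←essential
  m31: ---11 ←essential
Essential: ---11, --01-, --100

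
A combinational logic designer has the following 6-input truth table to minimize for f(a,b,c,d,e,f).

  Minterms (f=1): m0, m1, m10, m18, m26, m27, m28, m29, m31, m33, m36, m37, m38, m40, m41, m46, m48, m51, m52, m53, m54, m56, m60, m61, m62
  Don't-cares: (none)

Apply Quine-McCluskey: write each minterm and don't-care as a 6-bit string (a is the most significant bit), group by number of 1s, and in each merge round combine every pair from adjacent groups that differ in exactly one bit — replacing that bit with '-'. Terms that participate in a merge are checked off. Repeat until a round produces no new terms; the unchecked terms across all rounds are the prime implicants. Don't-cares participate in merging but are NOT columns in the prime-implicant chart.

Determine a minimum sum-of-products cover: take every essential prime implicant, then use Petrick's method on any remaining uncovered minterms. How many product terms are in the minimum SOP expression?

11

[col 0] 000000*, 000001*, 001010*, 010010*, 011010*, 011011*, 011100*, 011101*, 011111*, 100001*, 100100*, 100101*, 100110*, 101000*, 101001*, 101110*, 110000*, 110011, 110100*, 110101*, 110110*, 111000*, 111100*, 111101*, 111110*
[col 1] -00001, -11100*, -11101*, 0-1010, 00000-, 01-010, 011-11, 01101-, 0111-1, 01110-*, 1-0100*, 1-0101*, 1-0110*, 1-1000, 1-1110*, 10-001, 10-110*, 100-01, 1001-0*, 10010-*, 10100-, 11-000*, 11-100*, 11-101*, 11-110*, 110-00*, 1101-0*, 11010-*, 111-00*, 1111-0*, 11110-*
[col 2] -1110-, 1--110, 1-01-0, 1-010-, 11--00, 11-1-0, 11-10-
Prime implicants: -00001, -1110-, 0-1010, 00000-, 01-010, 011-11, 01101-, 0111-1, 1--110, 1-01-0, 1-010-, 1-1000, 10-001, 100-01, 10100-, 11--00, 11-1-0, 11-10-, 110011
PI chart (minterm → PIs covering it):
  0 | 00000-  (sole → essential)
  1 | -00001,00000-
  10 | 0-1010  (sole → essential)
  18 | 01-010  (sole → essential)
  26 | 0-1010,01-010,01101-
  27 | 011-11,01101-
  28 | -1110-  (sole → essential)
  29 | -1110-,0111-1
  31 | 011-11,0111-1
  33 | -00001,10-001,100-01
  36 | 1-01-0,1-010-
  37 | 1-010-,100-01
  38 | 1--110,1-01-0
  40 | 1-1000,10100-
  41 | 10-001,10100-
  46 | 1--110  (sole → essential)
  48 | 11--00  (sole → essential)
  51 | 110011  (sole → essential)
  52 | 1-01-0,1-010-,11--00,11-1-0,11-10-
  53 | 1-010-,11-10-
  54 | 1--110,1-01-0,11-1-0
  56 | 1-1000,11--00
  60 | -1110-,11--00,11-1-0,11-10-
  61 | -1110-,11-10-
  62 | 1--110,11-1-0
Essential prime implicants: -1110-, 0-1010, 00000-, 01-010, 1--110, 11--00, 110011
Petrick residual → -00001, 011-11, 1-010-, 10100-
Minimum SOP uses 11 PIs: b'c'd'e'f + bcde' + a'cd'ef' + a'b'c'd'e' + a'bd'ef' + a'bcef + adef' + ac'de' + ab'cd'e' + abe'f' + abc'd'ef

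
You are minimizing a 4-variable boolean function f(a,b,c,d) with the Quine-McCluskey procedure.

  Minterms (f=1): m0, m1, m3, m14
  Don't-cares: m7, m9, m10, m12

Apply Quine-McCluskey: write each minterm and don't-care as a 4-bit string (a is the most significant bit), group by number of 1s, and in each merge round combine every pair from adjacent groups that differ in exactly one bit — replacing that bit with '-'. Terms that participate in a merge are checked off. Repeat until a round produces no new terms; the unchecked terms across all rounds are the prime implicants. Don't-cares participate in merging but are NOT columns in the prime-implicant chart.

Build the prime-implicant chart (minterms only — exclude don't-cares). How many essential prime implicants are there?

Round 0: 0000✓ 0001✓ 0011✓ 0111✓ 1001✓ 1010✓ 1100✓ 1110✓
Round 1: -001 0-11 00-1 000- 1-10 11-0
PIs = {-001, 0-11, 00-1, 000-, 1-10, 11-0}
Coverage chart:
  m0: 000- ←essential
  m1: -001,00-1,000-
  m3: 0-11,00-1
  m14: 1-10,11-0
Essential: 000-

1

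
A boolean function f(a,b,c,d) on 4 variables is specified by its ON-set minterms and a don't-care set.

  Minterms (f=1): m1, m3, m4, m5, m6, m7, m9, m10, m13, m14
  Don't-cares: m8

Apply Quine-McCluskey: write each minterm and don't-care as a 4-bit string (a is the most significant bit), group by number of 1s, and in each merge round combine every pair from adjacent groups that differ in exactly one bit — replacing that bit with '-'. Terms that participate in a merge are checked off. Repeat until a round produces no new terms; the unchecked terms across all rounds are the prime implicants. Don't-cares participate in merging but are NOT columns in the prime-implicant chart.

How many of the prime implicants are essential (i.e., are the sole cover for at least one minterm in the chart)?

[col 0] 0001*, 0011*, 0100*, 0101*, 0110*, 0111*, 1000*, 1001*, 1010*, 1101*, 1110*
[col 1] -001*, -101*, -110, 0-01*, 0-11*, 00-1*, 01-0*, 01-1*, 010-*, 011-*, 1-01*, 1-10, 10-0, 100-
[col 2] --01, 0--1, 01--
Prime implicants: --01, -110, 0--1, 01--, 1-10, 10-0, 100-
PI chart (minterm → PIs covering it):
  1 | --01,0--1
  3 | 0--1  (sole → essential)
  4 | 01--  (sole → essential)
  5 | --01,0--1,01--
  6 | -110,01--
  7 | 0--1,01--
  9 | --01,100-
  10 | 1-10,10-0
  13 | --01  (sole → essential)
  14 | -110,1-10
Essential prime implicants: --01, 0--1, 01--

3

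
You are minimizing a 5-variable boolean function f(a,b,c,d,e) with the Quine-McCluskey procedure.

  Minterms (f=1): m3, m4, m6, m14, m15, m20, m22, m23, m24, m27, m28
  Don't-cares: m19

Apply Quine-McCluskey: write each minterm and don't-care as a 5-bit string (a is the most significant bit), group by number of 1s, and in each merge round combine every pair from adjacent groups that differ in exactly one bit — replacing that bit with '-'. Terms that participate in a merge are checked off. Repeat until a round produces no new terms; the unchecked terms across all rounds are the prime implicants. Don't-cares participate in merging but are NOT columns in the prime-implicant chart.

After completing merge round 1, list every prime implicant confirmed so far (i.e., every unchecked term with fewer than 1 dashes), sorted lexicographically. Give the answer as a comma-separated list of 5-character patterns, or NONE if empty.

Round 0: 00011✓ 00100✓ 00110✓ 01110✓ 01111✓ 10011✓ 10100✓ 10110✓ 10111✓ 11000✓ 11011✓ 11100✓
Round 1: -0011 -0100✓ -0110✓ 0-110 001-0✓ 0111- 1-011 1-100 10-11 101-0✓ 1011- 11-00
Round 2: -01-0
PIs = {-0011, -01-0, 0-110, 0111-, 1-011, 1-100, 10-11, 1011-, 11-00}

NONE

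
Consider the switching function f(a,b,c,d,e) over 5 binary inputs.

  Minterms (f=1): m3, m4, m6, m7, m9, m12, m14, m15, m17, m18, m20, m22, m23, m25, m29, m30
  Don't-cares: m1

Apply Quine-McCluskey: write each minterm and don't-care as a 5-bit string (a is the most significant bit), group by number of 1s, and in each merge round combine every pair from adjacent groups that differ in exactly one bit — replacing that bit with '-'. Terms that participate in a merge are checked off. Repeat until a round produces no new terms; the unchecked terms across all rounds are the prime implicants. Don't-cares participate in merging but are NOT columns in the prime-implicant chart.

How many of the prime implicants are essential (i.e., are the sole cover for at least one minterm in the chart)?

size-2^0 implicants → 00001(✓)  00011(✓)  00100(✓)  00110(✓)  00111(✓)  01001(✓)  01100(✓)  01110(✓)  01111(✓)  10001(✓)  10010(✓)  10100(✓)  10110(✓)  10111(✓)  11001(✓)  11101(✓)  11110(✓)
size-2^1 implicants → -0001(✓)  -0100(✓)  -0110(✓)  -0111(✓)  -1001(✓)  -1110(✓)  0-001(✓)  0-100(✓)  0-110(✓)  0-111(✓)  00-11  000-1  001-0(✓)  0011-(✓)  011-0(✓)  0111-(✓)  1-001(✓)  1-110(✓)  10-10  101-0(✓)  1011-(✓)  11-01
size-2^2 implicants → --001  --110  -01-0  -011-  0-1-0  0-11-
Unchecked terms (primes): --001, --110, -01-0, -011-, 0-1-0, 0-11-, 00-11, 000-1, 10-10, 11-01
Minterm coverage:
  m3 ⊆ 00-11,000-1
  m4 ⊆ -01-0,0-1-0
  m6 ⊆ --110,-01-0,-011-,0-1-0,0-11-
  m7 ⊆ -011-,0-11-,00-11
  m9 ⊆ --001 [E]
  m12 ⊆ 0-1-0 [E]
  m14 ⊆ --110,0-1-0,0-11-
  m15 ⊆ 0-11- [E]
  m17 ⊆ --001 [E]
  m18 ⊆ 10-10 [E]
  m20 ⊆ -01-0 [E]
  m22 ⊆ --110,-01-0,-011-,10-10
  m23 ⊆ -011- [E]
  m25 ⊆ --001,11-01
  m29 ⊆ 11-01 [E]
  m30 ⊆ --110 [E]
E = {--001, --110, -01-0, -011-, 0-1-0, 0-11-, 10-10, 11-01}

8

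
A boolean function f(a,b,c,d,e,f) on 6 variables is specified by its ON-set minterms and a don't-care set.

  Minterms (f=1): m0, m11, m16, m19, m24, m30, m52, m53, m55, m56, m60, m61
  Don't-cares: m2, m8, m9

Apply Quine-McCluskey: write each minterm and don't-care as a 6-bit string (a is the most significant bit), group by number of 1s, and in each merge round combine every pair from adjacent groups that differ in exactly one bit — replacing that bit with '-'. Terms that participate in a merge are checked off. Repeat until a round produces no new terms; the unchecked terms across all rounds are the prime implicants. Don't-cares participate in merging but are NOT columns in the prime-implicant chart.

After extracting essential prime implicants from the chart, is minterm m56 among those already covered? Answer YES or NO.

[col 0] 000000*, 000010*, 001000*, 001001*, 001011*, 010000*, 010011, 011000*, 011110, 110100*, 110101*, 110111*, 111000*, 111100*, 111101*
[col 1] -11000, 0-0000*, 0-1000*, 00-000*, 0000-0, 0010-1, 00100-, 01-000*, 11-100*, 11-101*, 1101-1, 11010-*, 111-00, 11110-*
[col 2] 0--000, 11-10-
Prime implicants: -11000, 0--000, 0000-0, 0010-1, 00100-, 010011, 011110, 11-10-, 1101-1, 111-00
PI chart (minterm → PIs covering it):
  0 | 0--000,0000-0
  11 | 0010-1  (sole → essential)
  16 | 0--000  (sole → essential)
  19 | 010011  (sole → essential)
  24 | -11000,0--000
  30 | 011110  (sole → essential)
  52 | 11-10-  (sole → essential)
  53 | 11-10-,1101-1
  55 | 1101-1  (sole → essential)
  56 | -11000,111-00
  60 | 11-10-,111-00
  61 | 11-10-  (sole → essential)
Essential prime implicants: 0--000, 0010-1, 010011, 011110, 11-10-, 1101-1

NO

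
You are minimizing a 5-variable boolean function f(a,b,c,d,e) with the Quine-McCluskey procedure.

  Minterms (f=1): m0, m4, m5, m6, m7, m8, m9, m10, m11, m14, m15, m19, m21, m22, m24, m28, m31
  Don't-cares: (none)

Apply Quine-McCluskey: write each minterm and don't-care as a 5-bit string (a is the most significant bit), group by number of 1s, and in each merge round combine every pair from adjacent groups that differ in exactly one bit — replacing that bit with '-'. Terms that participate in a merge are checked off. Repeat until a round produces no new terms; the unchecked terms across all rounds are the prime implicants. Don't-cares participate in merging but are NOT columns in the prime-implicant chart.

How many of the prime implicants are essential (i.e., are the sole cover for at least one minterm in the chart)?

size-2^0 implicants → 00000(✓)  00100(✓)  00101(✓)  00110(✓)  00111(✓)  01000(✓)  01001(✓)  01010(✓)  01011(✓)  01110(✓)  01111(✓)  10011  10101(✓)  10110(✓)  11000(✓)  11100(✓)  11111(✓)
size-2^1 implicants → -0101  -0110  -1000  -1111  0-000  0-110(✓)  0-111(✓)  00-00  001-0(✓)  001-1(✓)  0010-(✓)  0011-(✓)  01-10(✓)  01-11(✓)  010-0(✓)  010-1(✓)  0100-(✓)  0101-(✓)  0111-(✓)  11-00
size-2^2 implicants → 0-11-  001--  01-1-  010--
Unchecked terms (primes): -0101, -0110, -1000, -1111, 0-000, 0-11-, 00-00, 001--, 01-1-, 010--, 10011, 11-00
Minterm coverage:
  m0 ⊆ 0-000,00-00
  m4 ⊆ 00-00,001--
  m5 ⊆ -0101,001--
  m6 ⊆ -0110,0-11-,001--
  m7 ⊆ 0-11-,001--
  m8 ⊆ -1000,0-000,010--
  m9 ⊆ 010-- [E]
  m10 ⊆ 01-1-,010--
  m11 ⊆ 01-1-,010--
  m14 ⊆ 0-11-,01-1-
  m15 ⊆ -1111,0-11-,01-1-
  m19 ⊆ 10011 [E]
  m21 ⊆ -0101 [E]
  m22 ⊆ -0110 [E]
  m24 ⊆ -1000,11-00
  m28 ⊆ 11-00 [E]
  m31 ⊆ -1111 [E]
E = {-0101, -0110, -1111, 010--, 10011, 11-00}

6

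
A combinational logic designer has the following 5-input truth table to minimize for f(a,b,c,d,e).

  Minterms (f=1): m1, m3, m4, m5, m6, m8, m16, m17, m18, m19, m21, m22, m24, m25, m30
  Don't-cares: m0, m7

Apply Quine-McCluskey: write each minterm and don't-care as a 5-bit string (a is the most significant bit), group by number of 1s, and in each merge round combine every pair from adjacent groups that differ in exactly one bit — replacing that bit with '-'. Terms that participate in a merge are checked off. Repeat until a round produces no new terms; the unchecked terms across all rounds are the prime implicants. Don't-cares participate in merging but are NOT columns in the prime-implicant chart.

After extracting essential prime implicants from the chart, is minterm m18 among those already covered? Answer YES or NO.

NO

size-2^0 implicants → 00000(✓)  00001(✓)  00011(✓)  00100(✓)  00101(✓)  00110(✓)  00111(✓)  01000(✓)  10000(✓)  10001(✓)  10010(✓)  10011(✓)  10101(✓)  10110(✓)  11000(✓)  11001(✓)  11110(✓)
size-2^1 implicants → -0000(✓)  -0001(✓)  -0011(✓)  -0101(✓)  -0110  -1000(✓)  0-000(✓)  00-00(✓)  00-01(✓)  00-11(✓)  000-1(✓)  0000-(✓)  001-0(✓)  001-1(✓)  0010-(✓)  0011-(✓)  1-000(✓)  1-001(✓)  1-110  10-01(✓)  10-10  100-0(✓)  100-1(✓)  1000-(✓)  1001-(✓)  1100-(✓)
size-2^2 implicants → --000  -0-01  -00-1  -000-  00--1  00-0-  001--  1-00-  100--
Unchecked terms (primes): --000, -0-01, -00-1, -000-, -0110, 00--1, 00-0-, 001--, 1-00-, 1-110, 10-10, 100--
Minterm coverage:
  m1 ⊆ -0-01,-00-1,-000-,00--1,00-0-
  m3 ⊆ -00-1,00--1
  m4 ⊆ 00-0-,001--
  m5 ⊆ -0-01,00--1,00-0-,001--
  m6 ⊆ -0110,001--
  m8 ⊆ --000 [E]
  m16 ⊆ --000,-000-,1-00-,100--
  m17 ⊆ -0-01,-00-1,-000-,1-00-,100--
  m18 ⊆ 10-10,100--
  m19 ⊆ -00-1,100--
  m21 ⊆ -0-01 [E]
  m22 ⊆ -0110,1-110,10-10
  m24 ⊆ --000,1-00-
  m25 ⊆ 1-00- [E]
  m30 ⊆ 1-110 [E]
E = {--000, -0-01, 1-00-, 1-110}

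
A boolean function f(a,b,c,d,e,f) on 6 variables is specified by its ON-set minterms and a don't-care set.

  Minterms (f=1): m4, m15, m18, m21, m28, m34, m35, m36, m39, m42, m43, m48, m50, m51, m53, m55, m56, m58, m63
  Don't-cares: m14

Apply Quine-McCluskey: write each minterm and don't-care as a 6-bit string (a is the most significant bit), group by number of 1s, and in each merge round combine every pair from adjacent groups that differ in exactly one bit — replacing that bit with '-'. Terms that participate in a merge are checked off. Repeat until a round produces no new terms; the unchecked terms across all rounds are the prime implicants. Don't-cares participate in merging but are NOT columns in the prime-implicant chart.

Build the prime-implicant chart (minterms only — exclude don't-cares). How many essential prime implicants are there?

9

size-2^0 implicants → 000100(✓)  001110(✓)  001111(✓)  010010(✓)  010101(✓)  011100  100010(✓)  100011(✓)  100100(✓)  100111(✓)  101010(✓)  101011(✓)  110000(✓)  110010(✓)  110011(✓)  110101(✓)  110111(✓)  111000(✓)  111010(✓)  111111(✓)
size-2^1 implicants → -00100  -10010  -10101  00111-  1-0010(✓)  1-0011(✓)  1-0111(✓)  1-1010(✓)  10-010(✓)  10-011(✓)  100-11(✓)  10001-(✓)  10101-(✓)  11-000(✓)  11-010(✓)  11-111  110-11(✓)  1100-0(✓)  11001-(✓)  1101-1  1110-0(✓)
size-2^2 implicants → 1--010  1-0-11  1-001-  10-01-  11-0-0
Unchecked terms (primes): -00100, -10010, -10101, 00111-, 011100, 1--010, 1-0-11, 1-001-, 10-01-, 11-0-0, 11-111, 1101-1
Minterm coverage:
  m4 ⊆ -00100 [E]
  m15 ⊆ 00111- [E]
  m18 ⊆ -10010 [E]
  m21 ⊆ -10101 [E]
  m28 ⊆ 011100 [E]
  m34 ⊆ 1--010,1-001-,10-01-
  m35 ⊆ 1-0-11,1-001-,10-01-
  m36 ⊆ -00100 [E]
  m39 ⊆ 1-0-11 [E]
  m42 ⊆ 1--010,10-01-
  m43 ⊆ 10-01- [E]
  m48 ⊆ 11-0-0 [E]
  m50 ⊆ -10010,1--010,1-001-,11-0-0
  m51 ⊆ 1-0-11,1-001-
  m53 ⊆ -10101,1101-1
  m55 ⊆ 1-0-11,11-111,1101-1
  m56 ⊆ 11-0-0 [E]
  m58 ⊆ 1--010,11-0-0
  m63 ⊆ 11-111 [E]
E = {-00100, -10010, -10101, 00111-, 011100, 1-0-11, 10-01-, 11-0-0, 11-111}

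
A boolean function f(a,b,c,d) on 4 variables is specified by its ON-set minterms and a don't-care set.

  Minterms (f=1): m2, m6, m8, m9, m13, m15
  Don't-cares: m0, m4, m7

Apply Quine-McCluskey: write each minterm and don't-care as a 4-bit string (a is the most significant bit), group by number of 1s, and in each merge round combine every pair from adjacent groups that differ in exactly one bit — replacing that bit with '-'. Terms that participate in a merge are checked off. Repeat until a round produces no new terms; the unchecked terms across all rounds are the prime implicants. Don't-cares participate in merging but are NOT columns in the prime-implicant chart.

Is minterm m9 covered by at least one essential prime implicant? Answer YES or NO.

[col 0] 0000*, 0010*, 0100*, 0110*, 0111*, 1000*, 1001*, 1101*, 1111*
[col 1] -000, -111, 0-00*, 0-10*, 00-0*, 01-0*, 011-, 1-01, 100-, 11-1
[col 2] 0--0
Prime implicants: -000, -111, 0--0, 011-, 1-01, 100-, 11-1
PI chart (minterm → PIs covering it):
  2 | 0--0  (sole → essential)
  6 | 0--0,011-
  8 | -000,100-
  9 | 1-01,100-
  13 | 1-01,11-1
  15 | -111,11-1
Essential prime implicants: 0--0

NO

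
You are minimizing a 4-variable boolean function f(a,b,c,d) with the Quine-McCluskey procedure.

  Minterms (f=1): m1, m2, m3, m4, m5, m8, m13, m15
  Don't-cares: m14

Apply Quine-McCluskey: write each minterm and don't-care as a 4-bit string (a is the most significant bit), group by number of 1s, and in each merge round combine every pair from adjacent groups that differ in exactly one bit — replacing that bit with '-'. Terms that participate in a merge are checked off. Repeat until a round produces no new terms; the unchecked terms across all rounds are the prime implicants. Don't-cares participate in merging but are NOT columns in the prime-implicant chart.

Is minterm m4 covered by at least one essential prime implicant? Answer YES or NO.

[col 0] 0001*, 0010*, 0011*, 0100*, 0101*, 1000, 1101*, 1110*, 1111*
[col 1] -101, 0-01, 00-1, 001-, 010-, 11-1, 111-
Prime implicants: -101, 0-01, 00-1, 001-, 010-, 1000, 11-1, 111-
PI chart (minterm → PIs covering it):
  1 | 0-01,00-1
  2 | 001-  (sole → essential)
  3 | 00-1,001-
  4 | 010-  (sole → essential)
  5 | -101,0-01,010-
  8 | 1000  (sole → essential)
  13 | -101,11-1
  15 | 11-1,111-
Essential prime implicants: 001-, 010-, 1000

YES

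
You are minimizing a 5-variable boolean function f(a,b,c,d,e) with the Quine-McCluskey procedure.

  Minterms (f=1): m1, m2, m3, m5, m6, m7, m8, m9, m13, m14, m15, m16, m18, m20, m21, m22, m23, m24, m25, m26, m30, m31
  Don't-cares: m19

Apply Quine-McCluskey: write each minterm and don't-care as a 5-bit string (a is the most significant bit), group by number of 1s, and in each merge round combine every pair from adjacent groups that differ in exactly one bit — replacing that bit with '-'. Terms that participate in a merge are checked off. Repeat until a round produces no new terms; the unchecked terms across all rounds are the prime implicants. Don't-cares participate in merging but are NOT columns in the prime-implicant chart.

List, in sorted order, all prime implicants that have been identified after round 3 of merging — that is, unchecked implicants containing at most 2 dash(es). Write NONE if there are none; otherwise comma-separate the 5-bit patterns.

-01-1, -100-, 0--01, 0-1-1, 00--1, 1--10, 1-0-0, 10--0, 101--

Round 0: 00001✓ 00010✓ 00011✓ 00101✓ 00110✓ 00111✓ 01000✓ 01001✓ 01101✓ 01110✓ 01111✓ 10000✓ 10010✓ 10011✓ 10100✓ 10101✓ 10110✓ 10111✓ 11000✓ 11001✓ 11010✓ 11110✓ 11111✓
Round 1: -0010✓ -0011✓ -0101✓ -0110✓ -0111✓ -1000✓ -1001✓ -1110✓ -1111✓ 0-001✓ 0-101✓ 0-110✓ 0-111✓ 00-01✓ 00-10✓ 00-11✓ 000-1✓ 0001-✓ 001-1✓ 0011-✓ 01-01✓ 0100-✓ 011-1✓ 0111-✓ 1-000✓ 1-010✓ 1-110✓ 1-111✓ 10-00✓ 10-10✓ 10-11✓ 100-0✓ 1001-✓ 101-0✓ 101-1✓ 1010-✓ 1011-✓ 11-10✓ 110-0✓ 1100-✓ 1111-✓
Round 2: --110✓ --111✓ -0-10✓ -0-11✓ -001-✓ -01-1 -011-✓ -100- -111-✓ 0--01 0-1-1 0-11-✓ 00--1 00-1-✓ 1--10 1-0-0 1-11-✓ 10--0 10-1-✓ 101--
Round 3: --11- -0-1-
PIs = {--11-, -0-1-, -01-1, -100-, 0--01, 0-1-1, 00--1, 1--10, 1-0-0, 10--0, 101--}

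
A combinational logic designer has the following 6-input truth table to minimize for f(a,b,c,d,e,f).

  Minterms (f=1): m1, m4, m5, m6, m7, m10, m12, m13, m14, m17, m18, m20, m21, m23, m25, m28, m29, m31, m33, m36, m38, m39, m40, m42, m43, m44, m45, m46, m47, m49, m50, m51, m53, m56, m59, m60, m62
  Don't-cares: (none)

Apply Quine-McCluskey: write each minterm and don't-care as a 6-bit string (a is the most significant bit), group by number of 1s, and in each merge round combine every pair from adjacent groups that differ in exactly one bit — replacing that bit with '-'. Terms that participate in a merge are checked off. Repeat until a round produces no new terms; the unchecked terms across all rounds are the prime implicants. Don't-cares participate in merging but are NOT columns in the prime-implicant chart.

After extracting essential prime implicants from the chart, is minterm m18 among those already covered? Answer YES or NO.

[col 0] 000001*, 000100*, 000101*, 000110*, 000111*, 001010*, 001100*, 001101*, 001110*, 010001*, 010010*, 010100*, 010101*, 010111*, 011001*, 011100*, 011101*, 011111*, 100001*, 100100*, 100110*, 100111*, 101000*, 101010*, 101011*, 101100*, 101101*, 101110*, 101111*, 110001*, 110010*, 110011*, 110101*, 111000*, 111011*, 111100*, 111110*
[col 1] -00001*, -00100*, -00110*, -00111*, -01010*, -01100*, -01101*, -01110*, -10001*, -10010, -10101*, -11100*, 0-0001*, 0-0100*, 0-0101*, 0-0111*, 0-1100*, 0-1101*, 00-100*, 00-101*, 00-110*, 000-01*, 0001-0*, 0001-1*, 00010-*, 00011-*, 001-10*, 0011-0*, 00110-*, 01-001*, 01-100*, 01-101*, 01-111*, 010-01*, 0101-1*, 01010-*, 011-01*, 0111-1*, 01110-*, 1-0001*, 1-1000*, 1-1011, 1-1100*, 1-1110*, 10-100*, 10-110*, 10-111*, 1001-0*, 10011-*, 101-00*, 101-10*, 101-11*, 1010-0*, 10101-*, 1011-0*, 1011-1*, 10110-*, 10111-*, 11-011, 110-01*, 1100-1, 11001-, 111-00*, 1111-0*
[col 2] --0001, --1100, -0-100*, -0-110*, -001-0*, -0011-, -01-10, -011-0*, -0110-, -10-01, 0--100*, 0--101*, 0-0-01, 0-01-1, 0-010-*, 0-110-*, 00-1-0*, 00-10-*, 0001--, 01--01, 01-1-1, 01-10-*, 1-1-00, 1-11-0, 10-1-0*, 10-11-, 101--0, 101-1-, 1011--
[col 3] -0-1-0, 0--10-
Prime implicants: --0001, --1100, -0-1-0, -0011-, -01-10, -0110-, -10-01, -10010, 0--10-, 0-0-01, 0-01-1, 0001--, 01--01, 01-1-1, 1-1-00, 1-1011, 1-11-0, 10-11-, 101--0, 101-1-, 1011--, 11-011, 1100-1, 11001-
PI chart (minterm → PIs covering it):
  1 | --0001,0-0-01
  4 | -0-1-0,0--10-,0001--
  5 | 0--10-,0-0-01,0-01-1,0001--
  6 | -0-1-0,-0011-,0001--
  7 | -0011-,0-01-1,0001--
  10 | -01-10  (sole → essential)
  12 | --1100,-0-1-0,-0110-,0--10-
  13 | -0110-,0--10-
  14 | -0-1-0,-01-10
  17 | --0001,-10-01,0-0-01,01--01
  18 | -10010  (sole → essential)
  20 | 0--10-  (sole → essential)
  21 | -10-01,0--10-,0-0-01,0-01-1,01--01,01-1-1
  23 | 0-01-1,01-1-1
  25 | 01--01  (sole → essential)
  28 | --1100,0--10-
  29 | 0--10-,01--01,01-1-1
  31 | 01-1-1  (sole → essential)
  33 | --0001  (sole → essential)
  36 | -0-1-0  (sole → essential)
  38 | -0-1-0,-0011-,10-11-
  39 | -0011-,10-11-
  40 | 1-1-00,101--0
  42 | -01-10,101--0,101-1-
  43 | 1-1011,101-1-
  44 | --1100,-0-1-0,-0110-,1-1-00,1-11-0,101--0,1011--
  45 | -0110-,1011--
  46 | -0-1-0,-01-10,1-11-0,10-11-,101--0,101-1-,1011--
  47 | 10-11-,101-1-,1011--
  49 | --0001,-10-01,1100-1
  50 | -10010,11001-
  51 | 11-011,1100-1,11001-
  53 | -10-01  (sole → essential)
  56 | 1-1-00  (sole → essential)
  59 | 1-1011,11-011
  60 | --1100,1-1-00,1-11-0
  62 | 1-11-0  (sole → essential)
Essential prime implicants: --0001, -0-1-0, -01-10, -10-01, -10010, 0--10-, 01--01, 01-1-1, 1-1-00, 1-11-0

YES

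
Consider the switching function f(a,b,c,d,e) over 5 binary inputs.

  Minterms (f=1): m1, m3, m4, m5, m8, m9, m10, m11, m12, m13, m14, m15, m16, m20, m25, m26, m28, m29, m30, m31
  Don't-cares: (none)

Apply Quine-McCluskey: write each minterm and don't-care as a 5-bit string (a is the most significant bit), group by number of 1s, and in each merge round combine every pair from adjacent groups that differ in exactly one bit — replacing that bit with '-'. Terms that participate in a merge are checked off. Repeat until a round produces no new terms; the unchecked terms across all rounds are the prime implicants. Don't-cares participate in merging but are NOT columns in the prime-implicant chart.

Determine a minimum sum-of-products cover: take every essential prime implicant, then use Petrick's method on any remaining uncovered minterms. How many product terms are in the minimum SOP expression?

7

size-2^0 implicants → 00001(✓)  00011(✓)  00100(✓)  00101(✓)  01000(✓)  01001(✓)  01010(✓)  01011(✓)  01100(✓)  01101(✓)  01110(✓)  01111(✓)  10000(✓)  10100(✓)  11001(✓)  11010(✓)  11100(✓)  11101(✓)  11110(✓)  11111(✓)
size-2^1 implicants → -0100(✓)  -1001(✓)  -1010(✓)  -1100(✓)  -1101(✓)  -1110(✓)  -1111(✓)  0-001(✓)  0-011(✓)  0-100(✓)  0-101(✓)  00-01(✓)  000-1(✓)  0010-(✓)  01-00(✓)  01-01(✓)  01-10(✓)  01-11(✓)  010-0(✓)  010-1(✓)  0100-(✓)  0101-(✓)  011-0(✓)  011-1(✓)  0110-(✓)  0111-(✓)  1-100(✓)  10-00  11-01(✓)  11-10(✓)  111-0(✓)  111-1(✓)  1110-(✓)  1111-(✓)
size-2^2 implicants → --100  -1-01  -1-10  -11-0(✓)  -11-1(✓)  -110-(✓)  -111-(✓)  0--01  0-0-1  0-10-  01--0(✓)  01--1(✓)  01-0-(✓)  01-1-(✓)  010--(✓)  011--(✓)  111--(✓)
size-2^3 implicants → -11--  01---
Unchecked terms (primes): --100, -1-01, -1-10, -11--, 0--01, 0-0-1, 0-10-, 01---, 10-00
Minterm coverage:
  m1 ⊆ 0--01,0-0-1
  m3 ⊆ 0-0-1 [E]
  m4 ⊆ --100,0-10-
  m5 ⊆ 0--01,0-10-
  m8 ⊆ 01--- [E]
  m9 ⊆ -1-01,0--01,0-0-1,01---
  m10 ⊆ -1-10,01---
  m11 ⊆ 0-0-1,01---
  m12 ⊆ --100,-11--,0-10-,01---
  m13 ⊆ -1-01,-11--,0--01,0-10-,01---
  m14 ⊆ -1-10,-11--,01---
  m15 ⊆ -11--,01---
  m16 ⊆ 10-00 [E]
  m20 ⊆ --100,10-00
  m25 ⊆ -1-01 [E]
  m26 ⊆ -1-10 [E]
  m28 ⊆ --100,-11--
  m29 ⊆ -1-01,-11--
  m30 ⊆ -1-10,-11--
  m31 ⊆ -11-- [E]
E = {-1-01, -1-10, -11--, 0-0-1, 01---, 10-00}
Petrick residual → 0-10-
Cover = bd'e + bde' + bc + a'c'e + a'cd' + a'b + ab'd'e'  |cover|=7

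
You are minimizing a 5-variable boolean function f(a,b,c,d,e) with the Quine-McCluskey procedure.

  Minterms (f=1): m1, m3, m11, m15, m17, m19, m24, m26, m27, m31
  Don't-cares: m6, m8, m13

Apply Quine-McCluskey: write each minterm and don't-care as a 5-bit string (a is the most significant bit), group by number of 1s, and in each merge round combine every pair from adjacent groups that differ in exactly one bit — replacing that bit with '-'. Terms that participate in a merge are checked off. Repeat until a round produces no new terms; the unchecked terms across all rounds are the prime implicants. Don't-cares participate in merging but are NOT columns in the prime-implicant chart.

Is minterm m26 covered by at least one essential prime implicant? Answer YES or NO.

size-2^0 implicants → 00001(✓)  00011(✓)  00110  01000(✓)  01011(✓)  01101(✓)  01111(✓)  10001(✓)  10011(✓)  11000(✓)  11010(✓)  11011(✓)  11111(✓)
size-2^1 implicants → -0001(✓)  -0011(✓)  -1000  -1011(✓)  -1111(✓)  0-011(✓)  000-1(✓)  01-11(✓)  011-1  1-011(✓)  100-1(✓)  11-11(✓)  110-0  1101-
size-2^2 implicants → --011  -00-1  -1-11
Unchecked terms (primes): --011, -00-1, -1-11, -1000, 00110, 011-1, 110-0, 1101-
Minterm coverage:
  m1 ⊆ -00-1 [E]
  m3 ⊆ --011,-00-1
  m11 ⊆ --011,-1-11
  m15 ⊆ -1-11,011-1
  m17 ⊆ -00-1 [E]
  m19 ⊆ --011,-00-1
  m24 ⊆ -1000,110-0
  m26 ⊆ 110-0,1101-
  m27 ⊆ --011,-1-11,1101-
  m31 ⊆ -1-11 [E]
E = {-00-1, -1-11}

NO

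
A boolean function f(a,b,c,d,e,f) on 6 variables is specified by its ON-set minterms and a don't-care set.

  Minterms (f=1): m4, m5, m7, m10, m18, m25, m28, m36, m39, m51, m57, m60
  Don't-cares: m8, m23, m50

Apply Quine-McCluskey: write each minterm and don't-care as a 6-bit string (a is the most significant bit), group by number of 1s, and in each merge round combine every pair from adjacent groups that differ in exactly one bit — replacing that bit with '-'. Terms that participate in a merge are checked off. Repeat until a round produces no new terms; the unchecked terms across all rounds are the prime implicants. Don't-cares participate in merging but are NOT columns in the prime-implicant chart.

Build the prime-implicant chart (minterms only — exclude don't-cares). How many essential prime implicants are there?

[col 0] 000100*, 000101*, 000111*, 001000*, 001010*, 010010*, 010111*, 011001*, 011100*, 100100*, 100111*, 110010*, 110011*, 111001*, 111100*
[col 1] -00100, -00111, -10010, -11001, -11100, 0-0111, 0001-1, 00010-, 0010-0, 11001-
Prime implicants: -00100, -00111, -10010, -11001, -11100, 0-0111, 0001-1, 00010-, 0010-0, 11001-
PI chart (minterm → PIs covering it):
  4 | -00100,00010-
  5 | 0001-1,00010-
  7 | -00111,0-0111,0001-1
  10 | 0010-0  (sole → essential)
  18 | -10010  (sole → essential)
  25 | -11001  (sole → essential)
  28 | -11100  (sole → essential)
  36 | -00100  (sole → essential)
  39 | -00111  (sole → essential)
  51 | 11001-  (sole → essential)
  57 | -11001  (sole → essential)
  60 | -11100  (sole → essential)
Essential prime implicants: -00100, -00111, -10010, -11001, -11100, 0010-0, 11001-

7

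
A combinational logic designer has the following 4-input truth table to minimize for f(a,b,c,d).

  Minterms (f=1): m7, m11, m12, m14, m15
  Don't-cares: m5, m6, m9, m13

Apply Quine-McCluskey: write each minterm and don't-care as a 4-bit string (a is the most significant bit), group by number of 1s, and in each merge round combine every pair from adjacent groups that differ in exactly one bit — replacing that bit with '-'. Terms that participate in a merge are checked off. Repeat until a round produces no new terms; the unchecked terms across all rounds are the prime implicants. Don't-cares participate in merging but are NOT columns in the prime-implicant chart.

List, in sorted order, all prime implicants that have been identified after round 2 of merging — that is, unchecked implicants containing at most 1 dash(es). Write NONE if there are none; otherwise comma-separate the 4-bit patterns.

size-2^0 implicants → 0101(✓)  0110(✓)  0111(✓)  1001(✓)  1011(✓)  1100(✓)  1101(✓)  1110(✓)  1111(✓)
size-2^1 implicants → -101(✓)  -110(✓)  -111(✓)  01-1(✓)  011-(✓)  1-01(✓)  1-11(✓)  10-1(✓)  11-0(✓)  11-1(✓)  110-(✓)  111-(✓)
size-2^2 implicants → -1-1  -11-  1--1  11--
Unchecked terms (primes): -1-1, -11-, 1--1, 11--

NONE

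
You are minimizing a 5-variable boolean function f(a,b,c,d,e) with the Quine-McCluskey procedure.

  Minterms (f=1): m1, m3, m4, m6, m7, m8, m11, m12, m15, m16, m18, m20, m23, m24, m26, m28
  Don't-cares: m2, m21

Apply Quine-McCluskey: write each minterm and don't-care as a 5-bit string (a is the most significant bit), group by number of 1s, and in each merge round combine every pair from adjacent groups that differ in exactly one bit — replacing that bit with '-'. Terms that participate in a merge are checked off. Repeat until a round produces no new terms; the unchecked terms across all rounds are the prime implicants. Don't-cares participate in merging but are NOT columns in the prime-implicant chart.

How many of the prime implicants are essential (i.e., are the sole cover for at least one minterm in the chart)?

4

size-2^0 implicants → 00001(✓)  00010(✓)  00011(✓)  00100(✓)  00110(✓)  00111(✓)  01000(✓)  01011(✓)  01100(✓)  01111(✓)  10000(✓)  10010(✓)  10100(✓)  10101(✓)  10111(✓)  11000(✓)  11010(✓)  11100(✓)
size-2^1 implicants → -0010  -0100(✓)  -0111  -1000(✓)  -1100(✓)  0-011(✓)  0-100(✓)  0-111(✓)  00-10(✓)  00-11(✓)  000-1  0001-(✓)  001-0  0011-(✓)  01-00(✓)  01-11(✓)  1-000(✓)  1-010(✓)  1-100(✓)  10-00(✓)  100-0(✓)  101-1  1010-  11-00(✓)  110-0(✓)
size-2^2 implicants → --100  -1-00  0--11  00-1-  1--00  1-0-0
Unchecked terms (primes): --100, -0010, -0111, -1-00, 0--11, 00-1-, 000-1, 001-0, 1--00, 1-0-0, 101-1, 1010-
Minterm coverage:
  m1 ⊆ 000-1 [E]
  m3 ⊆ 0--11,00-1-,000-1
  m4 ⊆ --100,001-0
  m6 ⊆ 00-1-,001-0
  m7 ⊆ -0111,0--11,00-1-
  m8 ⊆ -1-00 [E]
  m11 ⊆ 0--11 [E]
  m12 ⊆ --100,-1-00
  m15 ⊆ 0--11 [E]
  m16 ⊆ 1--00,1-0-0
  m18 ⊆ -0010,1-0-0
  m20 ⊆ --100,1--00,1010-
  m23 ⊆ -0111,101-1
  m24 ⊆ -1-00,1--00,1-0-0
  m26 ⊆ 1-0-0 [E]
  m28 ⊆ --100,-1-00,1--00
E = {-1-00, 0--11, 000-1, 1-0-0}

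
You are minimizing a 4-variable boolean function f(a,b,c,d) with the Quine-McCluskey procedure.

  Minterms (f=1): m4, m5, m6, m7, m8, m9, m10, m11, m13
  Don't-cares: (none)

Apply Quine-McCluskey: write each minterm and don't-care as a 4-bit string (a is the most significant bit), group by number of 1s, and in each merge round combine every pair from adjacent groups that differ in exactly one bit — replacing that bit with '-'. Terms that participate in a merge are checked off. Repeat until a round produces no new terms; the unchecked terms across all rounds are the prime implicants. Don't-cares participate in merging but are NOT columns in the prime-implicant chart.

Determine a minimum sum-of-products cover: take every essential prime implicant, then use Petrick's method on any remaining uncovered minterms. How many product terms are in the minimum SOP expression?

[col 0] 0100*, 0101*, 0110*, 0111*, 1000*, 1001*, 1010*, 1011*, 1101*
[col 1] -101, 01-0*, 01-1*, 010-*, 011-*, 1-01, 10-0*, 10-1*, 100-*, 101-*
[col 2] 01--, 10--
Prime implicants: -101, 01--, 1-01, 10--
PI chart (minterm → PIs covering it):
  4 | 01--  (sole → essential)
  5 | -101,01--
  6 | 01--  (sole → essential)
  7 | 01--  (sole → essential)
  8 | 10--  (sole → essential)
  9 | 1-01,10--
  10 | 10--  (sole → essential)
  11 | 10--  (sole → essential)
  13 | -101,1-01
Essential prime implicants: 01--, 10--
Petrick residual → -101
Minimum SOP uses 3 PIs: bc'd + a'b + ab'

3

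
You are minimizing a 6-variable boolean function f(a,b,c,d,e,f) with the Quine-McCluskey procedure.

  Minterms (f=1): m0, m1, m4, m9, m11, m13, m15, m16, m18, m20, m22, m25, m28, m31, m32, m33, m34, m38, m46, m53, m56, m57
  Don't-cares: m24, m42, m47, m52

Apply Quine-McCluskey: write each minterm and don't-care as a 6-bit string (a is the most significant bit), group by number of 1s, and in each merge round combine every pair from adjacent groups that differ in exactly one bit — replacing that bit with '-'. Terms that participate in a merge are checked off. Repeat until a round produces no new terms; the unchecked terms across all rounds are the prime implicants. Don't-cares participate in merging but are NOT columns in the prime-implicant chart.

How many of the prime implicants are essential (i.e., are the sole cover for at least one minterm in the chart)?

size-2^0 implicants → 000000(✓)  000001(✓)  000100(✓)  001001(✓)  001011(✓)  001101(✓)  001111(✓)  010000(✓)  010010(✓)  010100(✓)  010110(✓)  011000(✓)  011001(✓)  011100(✓)  011111(✓)  100000(✓)  100001(✓)  100010(✓)  100110(✓)  101010(✓)  101110(✓)  101111(✓)  110100(✓)  110101(✓)  111000(✓)  111001(✓)
size-2^1 implicants → -00000(✓)  -00001(✓)  -01111  -10100  -11000(✓)  -11001(✓)  0-0000(✓)  0-0100(✓)  0-1001  0-1111  00-001  000-00(✓)  00000-(✓)  001-01(✓)  001-11(✓)  0010-1(✓)  0011-1(✓)  01-000(✓)  01-100(✓)  010-00(✓)  010-10(✓)  0100-0(✓)  0101-0(✓)  011-00(✓)  01100-(✓)  10-010(✓)  10-110(✓)  100-10(✓)  1000-0  10000-(✓)  101-10(✓)  10111-  11010-  11100-(✓)
size-2^2 implicants → -0000-  -1100-  0-0-00  001--1  01--00  010--0  10--10
Unchecked terms (primes): -0000-, -01111, -10100, -1100-, 0-0-00, 0-1001, 0-1111, 00-001, 001--1, 01--00, 010--0, 10--10, 1000-0, 10111-, 11010-
Minterm coverage:
  m0 ⊆ -0000-,0-0-00
  m1 ⊆ -0000-,00-001
  m4 ⊆ 0-0-00 [E]
  m9 ⊆ 0-1001,00-001,001--1
  m11 ⊆ 001--1 [E]
  m13 ⊆ 001--1 [E]
  m15 ⊆ -01111,0-1111,001--1
  m16 ⊆ 0-0-00,01--00,010--0
  m18 ⊆ 010--0 [E]
  m20 ⊆ -10100,0-0-00,01--00,010--0
  m22 ⊆ 010--0 [E]
  m25 ⊆ -1100-,0-1001
  m28 ⊆ 01--00 [E]
  m31 ⊆ 0-1111 [E]
  m32 ⊆ -0000-,1000-0
  m33 ⊆ -0000- [E]
  m34 ⊆ 10--10,1000-0
  m38 ⊆ 10--10 [E]
  m46 ⊆ 10--10,10111-
  m53 ⊆ 11010- [E]
  m56 ⊆ -1100- [E]
  m57 ⊆ -1100- [E]
E = {-0000-, -1100-, 0-0-00, 0-1111, 001--1, 01--00, 010--0, 10--10, 11010-}

9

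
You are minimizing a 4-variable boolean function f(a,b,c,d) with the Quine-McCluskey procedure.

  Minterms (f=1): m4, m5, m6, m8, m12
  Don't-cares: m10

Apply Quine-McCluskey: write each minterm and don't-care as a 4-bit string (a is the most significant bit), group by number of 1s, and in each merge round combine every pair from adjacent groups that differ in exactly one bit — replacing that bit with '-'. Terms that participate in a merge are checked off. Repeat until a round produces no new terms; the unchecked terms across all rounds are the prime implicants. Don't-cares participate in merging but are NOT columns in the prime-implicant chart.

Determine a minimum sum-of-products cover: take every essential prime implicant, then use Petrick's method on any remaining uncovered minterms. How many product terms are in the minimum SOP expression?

3

Round 0: 0100✓ 0101✓ 0110✓ 1000✓ 1010✓ 1100✓
Round 1: -100 01-0 010- 1-00 10-0
PIs = {-100, 01-0, 010-, 1-00, 10-0}
Coverage chart:
  m4: -100,01-0,010-
  m5: 010- ←essential
  m6: 01-0 ←essential
  m8: 1-00,10-0
  m12: -100,1-00
Essential: 01-0, 010-
Petrick residual → 1-00
Min cover (3 terms): a'bd' + a'bc' + ac'd'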